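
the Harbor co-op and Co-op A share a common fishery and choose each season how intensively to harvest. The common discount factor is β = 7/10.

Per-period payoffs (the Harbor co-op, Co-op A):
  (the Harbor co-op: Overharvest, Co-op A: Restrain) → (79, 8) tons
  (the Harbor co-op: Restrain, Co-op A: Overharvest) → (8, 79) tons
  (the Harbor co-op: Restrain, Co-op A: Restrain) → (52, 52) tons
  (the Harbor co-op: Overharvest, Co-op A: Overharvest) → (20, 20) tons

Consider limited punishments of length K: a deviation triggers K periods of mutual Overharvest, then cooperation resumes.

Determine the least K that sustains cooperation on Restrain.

2

IC: β(1−β^K)/(1−β) ≥ (79−52)/(52−20) = 27/32.
With β = 7/10: need 1 − β^K ≥ 27/32·(1−7/10)/(7/10), i.e. β^K ≤ 0.6384.
Since (7/10)^1 = 0.7000 and (7/10)^2 = 0.4900, the smallest such K is 2.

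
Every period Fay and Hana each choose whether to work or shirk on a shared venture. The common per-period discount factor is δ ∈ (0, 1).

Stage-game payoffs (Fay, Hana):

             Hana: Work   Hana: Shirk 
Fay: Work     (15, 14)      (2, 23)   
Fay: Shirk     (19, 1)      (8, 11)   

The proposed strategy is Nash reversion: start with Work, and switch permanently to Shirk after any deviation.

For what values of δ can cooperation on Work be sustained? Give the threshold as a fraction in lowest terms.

3/4

Fay: cooperation gives 15 each period; deviation gives 19 once then 8 forever.
  15/(1−δ) ≥ 19 + 8δ/(1−δ) ⇒ δ ≥ 4/11.
Hana: cooperation gives 14 each period; deviation gives 23 once then 11 forever.
  δ ≥ 9/12 = 3/4.
Both must hold, so the binding constraint is Hana's: δ ≥ 3/4.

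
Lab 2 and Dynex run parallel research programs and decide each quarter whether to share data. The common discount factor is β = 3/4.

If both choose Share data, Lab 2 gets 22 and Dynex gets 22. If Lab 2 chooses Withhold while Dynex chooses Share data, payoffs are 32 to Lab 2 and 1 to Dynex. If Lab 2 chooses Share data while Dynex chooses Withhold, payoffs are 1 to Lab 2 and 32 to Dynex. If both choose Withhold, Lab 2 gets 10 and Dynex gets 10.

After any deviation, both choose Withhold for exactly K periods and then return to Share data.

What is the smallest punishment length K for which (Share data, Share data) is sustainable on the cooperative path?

Need Σ_{k=1}^{K} β^k ≥ (32−22)/(22−10) = 0.8333 at β = 3/4.
At K = 1 the sum is 0.7500 < 0.8333; at K = 2 it is 1.3125 ≥ 0.8333.
So the minimum punishment length is K = 2.

2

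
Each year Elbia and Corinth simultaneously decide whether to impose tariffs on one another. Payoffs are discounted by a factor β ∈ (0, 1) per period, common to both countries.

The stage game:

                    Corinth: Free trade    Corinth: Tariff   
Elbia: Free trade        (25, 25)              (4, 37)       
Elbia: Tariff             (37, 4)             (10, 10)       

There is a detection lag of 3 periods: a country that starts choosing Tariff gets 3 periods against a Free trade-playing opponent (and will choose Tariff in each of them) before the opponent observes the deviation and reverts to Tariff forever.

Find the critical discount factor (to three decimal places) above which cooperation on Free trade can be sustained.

The best deviation is to choose Tariff for all 3 undetected periods, earning 37 each, then 10 forever once detected.
Deviation value: 37(1−β^3)/(1−β) + 10β^3/(1−β); cooperation value: 25/(1−β).
IC: 25 ≥ 37(1−β^3) + 10β^3 = 37 − 27β^3.
So β^3 ≥ 12/27 = 4/9, giving β ≥ (4/9)^(1/3) ≈ 0.763.

0.763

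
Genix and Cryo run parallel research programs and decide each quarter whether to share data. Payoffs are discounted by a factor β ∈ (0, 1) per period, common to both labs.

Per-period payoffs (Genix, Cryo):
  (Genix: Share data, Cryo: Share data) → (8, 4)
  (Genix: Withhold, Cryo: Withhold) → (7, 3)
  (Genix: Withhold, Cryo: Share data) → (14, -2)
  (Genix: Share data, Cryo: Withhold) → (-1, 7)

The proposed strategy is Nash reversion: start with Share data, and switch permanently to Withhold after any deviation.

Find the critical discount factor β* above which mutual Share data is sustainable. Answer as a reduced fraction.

6/7

Genix's threshold: (14−8)/(14−7) = 6/7.
Cryo's threshold: (7−4)/(7−3) = 3/4.
6/7 > 3/4, so Genix binds and β* = 6/7.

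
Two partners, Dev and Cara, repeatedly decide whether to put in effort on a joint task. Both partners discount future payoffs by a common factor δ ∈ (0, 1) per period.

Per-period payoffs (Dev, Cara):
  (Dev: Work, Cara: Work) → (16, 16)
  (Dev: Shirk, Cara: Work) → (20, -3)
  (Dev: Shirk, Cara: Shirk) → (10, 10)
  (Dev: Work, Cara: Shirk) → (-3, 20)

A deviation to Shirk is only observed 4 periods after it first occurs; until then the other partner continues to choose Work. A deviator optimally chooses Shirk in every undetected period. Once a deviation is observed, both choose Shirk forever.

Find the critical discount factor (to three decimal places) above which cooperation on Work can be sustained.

0.795

A deviator earns 20 for 4 periods, then 10 forever; cooperating earns 16 forever. Multiplying the IC by (1−δ):
16 ≥ 20(1−δ^4) + 10δ^4, so 10·δ^4 ≥ 4 and δ^4 ≥ 2/5.
δ ≥ (2/5)^(1/4) ≈ 0.795.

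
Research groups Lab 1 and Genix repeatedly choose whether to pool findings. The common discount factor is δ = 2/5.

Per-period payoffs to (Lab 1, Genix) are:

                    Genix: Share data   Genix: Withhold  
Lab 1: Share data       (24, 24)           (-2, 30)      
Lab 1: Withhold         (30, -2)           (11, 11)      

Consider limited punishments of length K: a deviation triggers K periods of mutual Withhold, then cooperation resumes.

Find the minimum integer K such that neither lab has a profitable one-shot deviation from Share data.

Need Σ_{k=1}^{K} δ^k ≥ (30−24)/(24−11) = 0.4615 at δ = 2/5.
At K = 1 the sum is 0.4000 < 0.4615; at K = 2 it is 0.5600 ≥ 0.4615.
So the minimum punishment length is K = 2.

2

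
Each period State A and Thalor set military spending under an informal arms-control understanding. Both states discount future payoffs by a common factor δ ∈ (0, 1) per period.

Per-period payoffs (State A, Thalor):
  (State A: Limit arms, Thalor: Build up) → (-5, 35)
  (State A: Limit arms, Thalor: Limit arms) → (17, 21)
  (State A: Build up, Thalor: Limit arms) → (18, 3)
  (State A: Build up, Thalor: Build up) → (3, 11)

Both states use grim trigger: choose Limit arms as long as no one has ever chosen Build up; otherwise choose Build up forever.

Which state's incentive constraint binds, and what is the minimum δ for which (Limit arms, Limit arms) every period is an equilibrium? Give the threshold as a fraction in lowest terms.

Thalor; δ ≥ 7/12

State A: cooperation gives 17 each period; deviation gives 18 once then 3 forever.
  17/(1−δ) ≥ 18 + 3δ/(1−δ) ⇒ δ ≥ 1/15.
Thalor: cooperation gives 21 each period; deviation gives 35 once then 11 forever.
  δ ≥ 14/24 = 7/12.
Both must hold, so the binding constraint is Thalor's: δ ≥ 7/12.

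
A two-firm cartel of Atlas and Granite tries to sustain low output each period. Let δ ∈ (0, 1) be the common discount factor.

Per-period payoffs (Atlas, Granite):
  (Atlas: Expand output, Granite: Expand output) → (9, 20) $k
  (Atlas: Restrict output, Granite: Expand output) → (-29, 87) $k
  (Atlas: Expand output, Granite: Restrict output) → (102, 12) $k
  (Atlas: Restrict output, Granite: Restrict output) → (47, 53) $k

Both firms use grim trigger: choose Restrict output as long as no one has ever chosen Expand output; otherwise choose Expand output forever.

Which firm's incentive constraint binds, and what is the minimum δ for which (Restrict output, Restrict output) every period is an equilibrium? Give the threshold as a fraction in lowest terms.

For Atlas: deviation gain 102−47 = 55, per-period punishment loss 47−9 = 38. IC gives δ ≥ 55/93.
For Granite: gain 34, loss 33 per period, so δ ≥ 34/67.
The tighter constraint is Atlas's, so cooperation needs δ ≥ 55/93.

Atlas; δ ≥ 55/93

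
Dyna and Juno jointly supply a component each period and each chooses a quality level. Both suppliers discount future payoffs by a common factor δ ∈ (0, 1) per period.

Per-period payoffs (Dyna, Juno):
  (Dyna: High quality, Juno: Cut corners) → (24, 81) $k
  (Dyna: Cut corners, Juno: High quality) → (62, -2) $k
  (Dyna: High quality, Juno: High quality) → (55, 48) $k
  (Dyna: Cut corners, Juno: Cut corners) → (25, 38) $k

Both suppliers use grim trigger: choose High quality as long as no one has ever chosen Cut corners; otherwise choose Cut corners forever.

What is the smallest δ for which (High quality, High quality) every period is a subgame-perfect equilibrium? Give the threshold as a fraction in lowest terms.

For Dyna: deviation gain 62−55 = 7, per-period punishment loss 55−25 = 30. IC gives δ ≥ 7/37.
For Juno: gain 33, loss 10 per period, so δ ≥ 33/43.
The tighter constraint is Juno's, so cooperation needs δ ≥ 33/43.

33/43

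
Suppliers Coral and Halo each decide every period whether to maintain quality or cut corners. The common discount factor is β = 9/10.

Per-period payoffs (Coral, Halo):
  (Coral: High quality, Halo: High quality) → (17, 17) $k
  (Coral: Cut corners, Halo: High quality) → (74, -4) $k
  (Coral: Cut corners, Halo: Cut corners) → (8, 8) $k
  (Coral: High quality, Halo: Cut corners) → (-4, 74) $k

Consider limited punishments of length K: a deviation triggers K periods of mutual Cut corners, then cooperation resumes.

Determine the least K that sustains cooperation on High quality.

IC: β(1−β^K)/(1−β) ≥ (74−17)/(17−8) = 19/3.
With β = 9/10: need 1 − β^K ≥ 19/3·(1−9/10)/(9/10), i.e. β^K ≤ 0.2963.
Since (9/10)^11 = 0.3138 and (9/10)^12 = 0.2824, the smallest such K is 12.

12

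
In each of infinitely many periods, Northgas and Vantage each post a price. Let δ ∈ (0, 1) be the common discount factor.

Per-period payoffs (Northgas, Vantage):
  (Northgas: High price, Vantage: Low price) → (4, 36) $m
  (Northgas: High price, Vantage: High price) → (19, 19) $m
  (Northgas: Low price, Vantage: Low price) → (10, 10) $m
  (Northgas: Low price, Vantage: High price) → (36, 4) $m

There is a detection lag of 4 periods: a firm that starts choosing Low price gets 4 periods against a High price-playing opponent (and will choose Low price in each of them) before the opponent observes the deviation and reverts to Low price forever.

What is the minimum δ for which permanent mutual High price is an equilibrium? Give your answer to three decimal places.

0.899

Deviating for the 4 undetected periods gains 36−19 = 17 per period over cooperation, then loses 19−10 = 9 per period forever once punishment starts.
Gain: 17(1 + δ + … + δ^3); loss: 9·δ^4/(1−δ).
No profitable deviation ⇔ 17(1−δ^4) ≤ 9·δ^4, i.e. δ^4 ≥ 17/(17+9) = 17/26.
Hence δ ≥ (17/26)^(1/4) ≈ 0.899.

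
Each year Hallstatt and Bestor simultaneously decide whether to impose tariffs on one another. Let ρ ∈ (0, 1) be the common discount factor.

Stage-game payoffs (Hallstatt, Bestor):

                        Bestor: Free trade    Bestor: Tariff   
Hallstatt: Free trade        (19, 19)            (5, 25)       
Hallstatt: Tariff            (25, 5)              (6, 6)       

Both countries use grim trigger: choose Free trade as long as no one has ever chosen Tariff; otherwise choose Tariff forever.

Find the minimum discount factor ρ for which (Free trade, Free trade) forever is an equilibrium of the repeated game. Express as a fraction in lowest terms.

Under grim trigger the critical discount factor is (T−C)/(T−P) with T = 25, C = 19, P = 6.
ρ* = (25−19)/(25−6) = 6/19.

6/19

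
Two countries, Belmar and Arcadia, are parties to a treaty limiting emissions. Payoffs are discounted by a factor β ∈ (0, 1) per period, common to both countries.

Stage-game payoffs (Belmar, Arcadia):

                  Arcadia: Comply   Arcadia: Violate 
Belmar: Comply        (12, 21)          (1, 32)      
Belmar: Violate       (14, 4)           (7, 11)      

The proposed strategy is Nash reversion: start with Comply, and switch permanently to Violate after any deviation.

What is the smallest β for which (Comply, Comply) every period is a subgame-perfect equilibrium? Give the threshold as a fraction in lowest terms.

Belmar's threshold: (14−12)/(14−7) = 2/7.
Arcadia's threshold: (32−21)/(32−11) = 11/21.
2/7 < 11/21, so Arcadia binds and β* = 11/21.

11/21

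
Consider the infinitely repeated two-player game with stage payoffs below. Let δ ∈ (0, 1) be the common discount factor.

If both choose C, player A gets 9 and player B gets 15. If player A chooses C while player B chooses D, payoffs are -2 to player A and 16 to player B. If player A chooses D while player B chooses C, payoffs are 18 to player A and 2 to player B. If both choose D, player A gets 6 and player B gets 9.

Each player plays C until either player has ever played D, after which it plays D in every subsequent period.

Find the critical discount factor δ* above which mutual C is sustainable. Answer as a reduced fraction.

3/4

player A: cooperation gives 9 each period; deviation gives 18 once then 6 forever.
  9/(1−δ) ≥ 18 + 6δ/(1−δ) ⇒ δ ≥ 9/12 = 3/4.
player B: cooperation gives 15 each period; deviation gives 16 once then 9 forever.
  δ ≥ 1/7.
Both must hold, so the binding constraint is player A's: δ ≥ 3/4.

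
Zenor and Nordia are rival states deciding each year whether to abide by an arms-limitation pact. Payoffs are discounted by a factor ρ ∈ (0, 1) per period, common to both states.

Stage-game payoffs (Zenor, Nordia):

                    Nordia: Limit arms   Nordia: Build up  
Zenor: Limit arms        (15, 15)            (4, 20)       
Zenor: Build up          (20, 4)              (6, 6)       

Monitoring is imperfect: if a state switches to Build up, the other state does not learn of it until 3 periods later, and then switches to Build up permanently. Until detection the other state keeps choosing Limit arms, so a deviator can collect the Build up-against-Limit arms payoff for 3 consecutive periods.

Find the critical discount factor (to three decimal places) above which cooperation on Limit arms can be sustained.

0.709

The best deviation is to choose Build up for all 3 undetected periods, earning 20 each, then 6 forever once detected.
Deviation value: 20(1−ρ^3)/(1−ρ) + 6ρ^3/(1−ρ); cooperation value: 15/(1−ρ).
IC: 15 ≥ 20(1−ρ^3) + 6ρ^3 = 20 − 14ρ^3.
So ρ^3 ≥ 5/14, giving ρ ≥ (5/14)^(1/3) ≈ 0.709.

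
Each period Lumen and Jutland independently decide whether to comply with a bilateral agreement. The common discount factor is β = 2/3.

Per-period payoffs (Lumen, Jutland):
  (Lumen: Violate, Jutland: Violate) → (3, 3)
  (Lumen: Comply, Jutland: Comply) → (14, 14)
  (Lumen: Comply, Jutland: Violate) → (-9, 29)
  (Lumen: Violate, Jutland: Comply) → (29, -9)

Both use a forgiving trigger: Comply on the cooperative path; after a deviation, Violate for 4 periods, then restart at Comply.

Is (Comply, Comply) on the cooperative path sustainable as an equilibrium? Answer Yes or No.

A one-shot deviation gives 29 now, then 3 for 4 periods, then back to 14.
Gain from deviating: (29−14) today; loss: (14−3) in each of the next 4 periods.
No-deviation condition: (14−3)(β+…+β^4) ≥ 29−14, i.e. β+…+β^4 ≥ 15/11.
At β = 2/3: β+…+β^4 = 1.6049 ≥ 1.3636.
So cooperation is sustainable.

Yes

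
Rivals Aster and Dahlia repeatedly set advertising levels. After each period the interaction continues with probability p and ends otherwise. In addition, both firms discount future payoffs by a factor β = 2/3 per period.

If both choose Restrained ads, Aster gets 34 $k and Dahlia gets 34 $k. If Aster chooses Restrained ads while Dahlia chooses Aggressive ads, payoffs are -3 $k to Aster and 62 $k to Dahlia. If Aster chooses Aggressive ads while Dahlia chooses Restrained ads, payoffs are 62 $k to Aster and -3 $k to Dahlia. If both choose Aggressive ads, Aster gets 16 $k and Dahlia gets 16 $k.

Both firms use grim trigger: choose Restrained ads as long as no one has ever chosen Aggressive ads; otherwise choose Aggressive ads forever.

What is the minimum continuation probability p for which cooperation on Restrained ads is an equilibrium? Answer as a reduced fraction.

21/23

With continuation probability p and discount β, the effective per-period discount factor is βp.
Grim-trigger IC: βp ≥ (62−34)/(62−16) = 14/23.
So p ≥ (14/23)/(2/3) = 21/23.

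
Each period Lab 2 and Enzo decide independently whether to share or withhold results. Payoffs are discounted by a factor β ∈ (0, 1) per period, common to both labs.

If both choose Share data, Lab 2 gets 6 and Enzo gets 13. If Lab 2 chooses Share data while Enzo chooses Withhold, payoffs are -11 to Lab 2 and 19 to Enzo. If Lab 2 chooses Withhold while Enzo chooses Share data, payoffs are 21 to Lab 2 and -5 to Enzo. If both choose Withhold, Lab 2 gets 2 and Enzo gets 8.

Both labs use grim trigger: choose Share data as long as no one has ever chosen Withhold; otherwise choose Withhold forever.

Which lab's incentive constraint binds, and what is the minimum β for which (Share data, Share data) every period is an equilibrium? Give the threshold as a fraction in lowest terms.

Lab 2's threshold: (21−6)/(21−2) = 15/19.
Enzo's threshold: (19−13)/(19−8) = 6/11.
15/19 > 6/11, so Lab 2 binds and β* = 15/19.

Lab 2; β ≥ 15/19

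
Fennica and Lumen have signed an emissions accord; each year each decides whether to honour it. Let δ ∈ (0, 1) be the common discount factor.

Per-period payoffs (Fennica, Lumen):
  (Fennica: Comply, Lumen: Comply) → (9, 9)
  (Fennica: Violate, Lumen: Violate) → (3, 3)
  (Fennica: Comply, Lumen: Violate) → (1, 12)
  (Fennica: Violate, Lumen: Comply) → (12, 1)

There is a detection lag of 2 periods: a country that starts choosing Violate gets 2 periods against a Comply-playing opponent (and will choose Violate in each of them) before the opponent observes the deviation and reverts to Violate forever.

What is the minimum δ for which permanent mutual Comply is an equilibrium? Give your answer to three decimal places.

Deviating for the 2 undetected periods gains 12−9 = 3 per period over cooperation, then loses 9−3 = 6 per period forever once punishment starts.
Gain: 3(1 + δ + … + δ^1); loss: 6·δ^2/(1−δ).
No profitable deviation ⇔ 3(1−δ^2) ≤ 6·δ^2, i.e. δ^2 ≥ 3/(3+6) = 1/3.
Hence δ ≥ (1/3)^(1/2) ≈ 0.577.

0.577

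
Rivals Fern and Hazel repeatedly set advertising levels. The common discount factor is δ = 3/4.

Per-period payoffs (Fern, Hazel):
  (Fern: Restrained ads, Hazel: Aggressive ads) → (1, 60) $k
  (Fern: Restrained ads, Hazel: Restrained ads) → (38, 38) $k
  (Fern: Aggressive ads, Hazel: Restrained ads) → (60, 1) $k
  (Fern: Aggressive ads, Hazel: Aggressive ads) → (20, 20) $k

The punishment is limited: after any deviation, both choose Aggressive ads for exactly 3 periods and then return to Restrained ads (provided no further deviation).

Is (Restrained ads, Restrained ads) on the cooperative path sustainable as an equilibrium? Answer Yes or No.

IC: δ+…+δ^3 ≥ (60−38)/(38−20) = 11/9.
At δ = 3/4: partial sum = 1.7344 ≥ 1.2222. Cooperation sustainable.

Yes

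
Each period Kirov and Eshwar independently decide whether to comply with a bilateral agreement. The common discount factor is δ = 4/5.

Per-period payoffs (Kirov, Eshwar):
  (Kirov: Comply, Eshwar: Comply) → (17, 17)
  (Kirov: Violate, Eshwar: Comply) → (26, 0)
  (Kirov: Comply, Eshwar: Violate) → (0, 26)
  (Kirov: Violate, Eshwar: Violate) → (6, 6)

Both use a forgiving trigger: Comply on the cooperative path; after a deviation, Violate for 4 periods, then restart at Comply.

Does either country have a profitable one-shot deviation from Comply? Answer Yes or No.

No

IC: δ+…+δ^4 ≥ (26−17)/(17−6) = 9/11.
At δ = 4/5: partial sum = 2.3616 ≥ 0.8182. Cooperation sustainable.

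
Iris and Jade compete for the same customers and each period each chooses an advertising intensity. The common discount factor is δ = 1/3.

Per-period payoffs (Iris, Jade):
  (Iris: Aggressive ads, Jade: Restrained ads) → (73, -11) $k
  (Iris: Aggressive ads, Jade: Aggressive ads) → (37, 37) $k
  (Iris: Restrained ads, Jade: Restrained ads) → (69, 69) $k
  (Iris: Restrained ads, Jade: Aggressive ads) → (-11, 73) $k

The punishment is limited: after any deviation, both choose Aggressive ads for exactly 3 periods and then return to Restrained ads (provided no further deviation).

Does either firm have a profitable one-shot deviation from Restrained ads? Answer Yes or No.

No

IC: δ+…+δ^3 ≥ (73−69)/(69−37) = 1/8.
At δ = 1/3: partial sum = 0.4815 ≥ 0.1250. Cooperation sustainable.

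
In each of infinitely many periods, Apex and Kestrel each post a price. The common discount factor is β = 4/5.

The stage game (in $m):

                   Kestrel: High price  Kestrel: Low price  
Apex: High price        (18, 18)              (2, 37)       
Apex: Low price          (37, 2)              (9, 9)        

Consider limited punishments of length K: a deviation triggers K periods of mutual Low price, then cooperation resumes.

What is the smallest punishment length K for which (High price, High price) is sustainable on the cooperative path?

Need Σ_{k=1}^{K} β^k ≥ (37−18)/(18−9) = 2.1111 at β = 4/5.
At K = 3 the sum is 1.9520 < 2.1111; at K = 4 it is 2.3616 ≥ 2.1111.
So the minimum punishment length is K = 4.

4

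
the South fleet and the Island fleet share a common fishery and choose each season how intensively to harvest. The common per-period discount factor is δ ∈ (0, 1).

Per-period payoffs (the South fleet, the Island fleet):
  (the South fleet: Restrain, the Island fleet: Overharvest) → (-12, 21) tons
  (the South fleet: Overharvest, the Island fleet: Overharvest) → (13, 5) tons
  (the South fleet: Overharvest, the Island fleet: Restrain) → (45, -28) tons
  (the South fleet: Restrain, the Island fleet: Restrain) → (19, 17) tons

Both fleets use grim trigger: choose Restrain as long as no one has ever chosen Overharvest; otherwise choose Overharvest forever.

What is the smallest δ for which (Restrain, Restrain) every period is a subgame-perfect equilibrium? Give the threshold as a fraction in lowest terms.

For the South fleet: deviation gain 45−19 = 26, per-period punishment loss 19−13 = 6. IC gives δ ≥ 26/32 = 13/16.
For the Island fleet: gain 4, loss 12 per period, so δ ≥ 4/16 = 1/4.
The tighter constraint is the South fleet's, so cooperation needs δ ≥ 13/16.

13/16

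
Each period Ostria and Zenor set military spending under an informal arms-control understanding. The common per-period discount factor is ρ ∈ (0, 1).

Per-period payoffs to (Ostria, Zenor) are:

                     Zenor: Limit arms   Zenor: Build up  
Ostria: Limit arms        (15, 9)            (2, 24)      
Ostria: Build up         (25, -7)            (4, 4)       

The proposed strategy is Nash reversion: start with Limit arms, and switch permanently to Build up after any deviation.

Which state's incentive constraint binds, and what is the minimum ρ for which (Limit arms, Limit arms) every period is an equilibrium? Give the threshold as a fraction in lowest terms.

Ostria's threshold: (25−15)/(25−4) = 10/21.
Zenor's threshold: (24−9)/(24−4) = 3/4.
10/21 < 3/4, so Zenor binds and ρ* = 3/4.

Zenor; ρ ≥ 3/4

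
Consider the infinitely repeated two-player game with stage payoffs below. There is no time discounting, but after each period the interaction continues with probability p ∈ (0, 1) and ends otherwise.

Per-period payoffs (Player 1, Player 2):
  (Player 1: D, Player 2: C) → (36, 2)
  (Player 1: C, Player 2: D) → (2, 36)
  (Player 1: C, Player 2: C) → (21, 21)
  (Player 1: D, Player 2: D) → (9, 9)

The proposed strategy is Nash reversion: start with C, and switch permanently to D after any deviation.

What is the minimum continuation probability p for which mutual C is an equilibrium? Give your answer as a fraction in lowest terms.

With no time discounting, the continuation probability p plays the role of the discount factor.
Grim-trigger IC: 21/(1−p) ≥ 36 + 9p/(1−p) ⇒ p ≥ (36−21)/(36−9) = 5/9.

5/9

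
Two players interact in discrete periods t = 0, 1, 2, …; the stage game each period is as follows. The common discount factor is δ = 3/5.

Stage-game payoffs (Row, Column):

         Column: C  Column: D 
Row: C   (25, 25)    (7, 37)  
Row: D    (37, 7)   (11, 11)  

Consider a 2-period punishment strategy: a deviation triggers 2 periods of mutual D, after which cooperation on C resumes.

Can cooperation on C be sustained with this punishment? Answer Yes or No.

Comparing payoff streams over the 3 periods until play realigns: cooperate → 25(1+δ+…+δ^2); deviate → 37 + 11(δ+…+δ^2).
Cooperation is sustained iff (25−11)(δ+…+δ^2) ≥ 37−25.
δ+…+δ^2 = 3/5·(1−(3/5)^2)/(1−3/5) = 0.9600, and (37−25)/(25−11) = 0.8571.
0.9600 ≥ 0.8571, so cooperation is sustainable.

Yes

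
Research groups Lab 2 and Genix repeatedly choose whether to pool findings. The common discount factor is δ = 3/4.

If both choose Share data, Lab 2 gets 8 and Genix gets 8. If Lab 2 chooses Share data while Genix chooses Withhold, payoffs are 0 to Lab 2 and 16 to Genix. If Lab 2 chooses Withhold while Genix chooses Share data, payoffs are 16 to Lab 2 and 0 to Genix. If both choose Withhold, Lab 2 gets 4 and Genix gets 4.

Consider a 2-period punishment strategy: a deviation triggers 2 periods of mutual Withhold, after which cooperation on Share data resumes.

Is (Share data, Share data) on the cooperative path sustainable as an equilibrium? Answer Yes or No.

IC: δ+…+δ^2 ≥ (16−8)/(8−4) = 2.
At δ = 3/4: partial sum = 1.3125 < 2.0000. Cooperation not sustainable.

No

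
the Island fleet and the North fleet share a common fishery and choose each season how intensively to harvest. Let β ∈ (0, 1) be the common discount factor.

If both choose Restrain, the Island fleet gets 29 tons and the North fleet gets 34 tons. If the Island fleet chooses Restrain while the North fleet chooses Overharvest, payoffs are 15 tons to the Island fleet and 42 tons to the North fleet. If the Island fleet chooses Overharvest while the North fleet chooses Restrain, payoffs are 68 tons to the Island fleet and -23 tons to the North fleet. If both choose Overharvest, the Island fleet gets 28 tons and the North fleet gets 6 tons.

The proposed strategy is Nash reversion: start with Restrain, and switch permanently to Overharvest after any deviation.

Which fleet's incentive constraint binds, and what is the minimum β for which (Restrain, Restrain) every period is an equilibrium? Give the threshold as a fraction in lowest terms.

the Island fleet; β ≥ 39/40

the Island fleet's threshold: (68−29)/(68−28) = 39/40.
the North fleet's threshold: (42−34)/(42−6) = 2/9.
39/40 > 2/9, so the Island fleet binds and β* = 39/40.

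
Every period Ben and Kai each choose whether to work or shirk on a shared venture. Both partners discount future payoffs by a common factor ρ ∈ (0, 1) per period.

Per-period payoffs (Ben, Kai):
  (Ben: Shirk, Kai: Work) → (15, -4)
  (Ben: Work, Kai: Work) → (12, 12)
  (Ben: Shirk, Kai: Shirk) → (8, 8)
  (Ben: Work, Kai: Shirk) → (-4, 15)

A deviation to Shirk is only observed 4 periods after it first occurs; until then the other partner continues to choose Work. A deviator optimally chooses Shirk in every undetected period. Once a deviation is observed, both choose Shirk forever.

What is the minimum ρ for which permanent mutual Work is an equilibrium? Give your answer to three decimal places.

The best deviation is to choose Shirk for all 4 undetected periods, earning 15 each, then 8 forever once detected.
Deviation value: 15(1−ρ^4)/(1−ρ) + 8ρ^4/(1−ρ); cooperation value: 12/(1−ρ).
IC: 12 ≥ 15(1−ρ^4) + 8ρ^4 = 15 − 7ρ^4.
So ρ^4 ≥ 3/7, giving ρ ≥ (3/7)^(1/4) ≈ 0.809.

0.809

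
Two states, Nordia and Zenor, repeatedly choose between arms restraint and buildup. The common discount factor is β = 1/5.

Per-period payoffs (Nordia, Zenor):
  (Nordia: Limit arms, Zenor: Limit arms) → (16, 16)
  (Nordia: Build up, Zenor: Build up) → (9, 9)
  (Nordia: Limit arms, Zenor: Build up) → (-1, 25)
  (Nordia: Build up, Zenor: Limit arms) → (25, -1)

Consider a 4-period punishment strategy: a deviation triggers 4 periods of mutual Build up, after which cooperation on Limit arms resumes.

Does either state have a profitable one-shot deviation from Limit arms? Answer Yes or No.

IC: β+…+β^4 ≥ (25−16)/(16−9) = 9/7.
At β = 1/5: partial sum = 0.2496 < 1.2857. Cooperation not sustainable.

Yes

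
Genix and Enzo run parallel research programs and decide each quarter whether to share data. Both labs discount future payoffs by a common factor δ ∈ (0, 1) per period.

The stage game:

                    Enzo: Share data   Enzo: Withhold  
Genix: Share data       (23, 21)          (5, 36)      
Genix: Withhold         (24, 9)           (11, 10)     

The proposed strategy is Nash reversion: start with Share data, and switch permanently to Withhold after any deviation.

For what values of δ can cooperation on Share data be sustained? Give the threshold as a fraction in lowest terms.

Genix's threshold: (24−23)/(24−11) = 1/13.
Enzo's threshold: (36−21)/(36−10) = 15/26.
1/13 < 15/26, so Enzo binds and δ* = 15/26.

15/26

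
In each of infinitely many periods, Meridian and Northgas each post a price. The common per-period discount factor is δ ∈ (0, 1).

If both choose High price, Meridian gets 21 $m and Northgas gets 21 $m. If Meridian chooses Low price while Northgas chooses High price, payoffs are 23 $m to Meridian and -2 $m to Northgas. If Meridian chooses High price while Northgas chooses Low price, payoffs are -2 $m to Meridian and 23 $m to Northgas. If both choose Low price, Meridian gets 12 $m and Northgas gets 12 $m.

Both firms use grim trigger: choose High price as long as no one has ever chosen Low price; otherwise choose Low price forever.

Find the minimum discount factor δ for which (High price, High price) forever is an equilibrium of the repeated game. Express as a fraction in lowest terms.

One-period gain from deviating is 23 − 21 = 2. The loss is 21 − 12 = 9 in every subsequent period, with present value 9·δ/(1−δ).
Deviation is unprofitable when 9·δ/(1−δ) ≥ 2, i.e. δ/(1−δ) ≥ 2/9.
Equivalently δ ≥ 2/(2+9) = 2/11.

2/11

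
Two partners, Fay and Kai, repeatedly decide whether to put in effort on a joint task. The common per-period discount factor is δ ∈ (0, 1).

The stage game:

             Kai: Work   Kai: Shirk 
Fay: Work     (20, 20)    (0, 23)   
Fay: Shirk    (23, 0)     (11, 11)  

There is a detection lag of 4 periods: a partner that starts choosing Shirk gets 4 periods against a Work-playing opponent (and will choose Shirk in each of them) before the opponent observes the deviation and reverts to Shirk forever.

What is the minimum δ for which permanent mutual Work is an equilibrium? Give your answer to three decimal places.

Deviating for the 4 undetected periods gains 23−20 = 3 per period over cooperation, then loses 20−11 = 9 per period forever once punishment starts.
Gain: 3(1 + δ + … + δ^3); loss: 9·δ^4/(1−δ).
No profitable deviation ⇔ 3(1−δ^4) ≤ 9·δ^4, i.e. δ^4 ≥ 3/(3+9) = 1/4.
Hence δ ≥ (1/4)^(1/4) ≈ 0.707.

0.707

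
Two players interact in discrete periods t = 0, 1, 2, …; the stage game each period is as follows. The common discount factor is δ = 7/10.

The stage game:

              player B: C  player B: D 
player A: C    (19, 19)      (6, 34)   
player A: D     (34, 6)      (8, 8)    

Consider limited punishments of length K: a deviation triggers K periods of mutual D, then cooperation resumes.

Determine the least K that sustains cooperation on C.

3

IC: δ(1−δ^K)/(1−δ) ≥ (34−19)/(19−8) = 15/11.
With δ = 7/10: need 1 − δ^K ≥ 15/11·(1−7/10)/(7/10), i.e. δ^K ≤ 0.4156.
Since (7/10)^2 = 0.4900 and (7/10)^3 = 0.3430, the smallest such K is 3.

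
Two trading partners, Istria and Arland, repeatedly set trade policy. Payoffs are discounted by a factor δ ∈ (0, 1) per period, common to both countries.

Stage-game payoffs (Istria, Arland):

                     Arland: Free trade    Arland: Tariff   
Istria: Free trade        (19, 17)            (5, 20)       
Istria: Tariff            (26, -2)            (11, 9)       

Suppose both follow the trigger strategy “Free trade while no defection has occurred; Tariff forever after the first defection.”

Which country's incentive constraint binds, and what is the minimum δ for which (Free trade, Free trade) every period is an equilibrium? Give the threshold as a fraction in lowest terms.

Istria; δ ≥ 7/15

Istria: cooperation gives 19 each period; deviation gives 26 once then 11 forever.
  19/(1−δ) ≥ 26 + 11δ/(1−δ) ⇒ δ ≥ 7/15.
Arland: cooperation gives 17 each period; deviation gives 20 once then 9 forever.
  δ ≥ 3/11.
Both must hold, so the binding constraint is Istria's: δ ≥ 7/15.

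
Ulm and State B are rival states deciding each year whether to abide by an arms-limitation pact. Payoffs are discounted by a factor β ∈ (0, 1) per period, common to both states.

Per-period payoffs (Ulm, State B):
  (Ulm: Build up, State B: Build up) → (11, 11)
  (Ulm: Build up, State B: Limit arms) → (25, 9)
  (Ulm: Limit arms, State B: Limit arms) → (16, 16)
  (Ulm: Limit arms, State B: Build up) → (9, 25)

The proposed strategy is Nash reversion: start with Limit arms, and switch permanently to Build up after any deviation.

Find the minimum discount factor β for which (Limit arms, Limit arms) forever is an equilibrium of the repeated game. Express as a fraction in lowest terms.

One-period gain from deviating is 25 − 16 = 9. The loss is 16 − 11 = 5 in every subsequent period, with present value 5·β/(1−β).
Deviation is unprofitable when 5·β/(1−β) ≥ 9, i.e. β/(1−β) ≥ 9/5.
Equivalently β ≥ 9/(9+5) = 9/14.

9/14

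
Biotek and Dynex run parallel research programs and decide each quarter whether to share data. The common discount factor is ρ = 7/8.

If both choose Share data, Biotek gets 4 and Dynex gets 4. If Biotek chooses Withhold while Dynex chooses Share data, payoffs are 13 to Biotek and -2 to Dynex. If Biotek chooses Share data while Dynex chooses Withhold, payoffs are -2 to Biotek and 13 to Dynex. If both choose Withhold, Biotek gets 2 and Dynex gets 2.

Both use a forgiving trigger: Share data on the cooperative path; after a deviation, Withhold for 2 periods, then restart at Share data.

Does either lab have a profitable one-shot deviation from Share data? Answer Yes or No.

Comparing payoff streams over the 3 periods until play realigns: cooperate → 4(1+ρ+…+ρ^2); deviate → 13 + 2(ρ+…+ρ^2).
Cooperation is sustained iff (4−2)(ρ+…+ρ^2) ≥ 13−4.
ρ+…+ρ^2 = 7/8·(1−(7/8)^2)/(1−7/8) = 1.6406, and (13−4)/(4−2) = 4.5000.
1.6406 < 4.5000, so cooperation is not sustainable.

Yes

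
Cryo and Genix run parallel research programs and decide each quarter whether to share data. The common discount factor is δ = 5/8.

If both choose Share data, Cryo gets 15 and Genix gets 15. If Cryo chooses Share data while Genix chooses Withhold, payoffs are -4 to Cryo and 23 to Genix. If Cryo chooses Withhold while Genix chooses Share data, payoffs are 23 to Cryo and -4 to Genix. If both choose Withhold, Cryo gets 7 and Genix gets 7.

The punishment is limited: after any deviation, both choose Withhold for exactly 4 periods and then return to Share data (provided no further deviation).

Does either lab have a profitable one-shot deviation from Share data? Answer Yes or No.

IC: δ+…+δ^4 ≥ (23−15)/(15−7) = 1.
At δ = 5/8: partial sum = 1.4124 ≥ 1.0000. Cooperation sustainable.

No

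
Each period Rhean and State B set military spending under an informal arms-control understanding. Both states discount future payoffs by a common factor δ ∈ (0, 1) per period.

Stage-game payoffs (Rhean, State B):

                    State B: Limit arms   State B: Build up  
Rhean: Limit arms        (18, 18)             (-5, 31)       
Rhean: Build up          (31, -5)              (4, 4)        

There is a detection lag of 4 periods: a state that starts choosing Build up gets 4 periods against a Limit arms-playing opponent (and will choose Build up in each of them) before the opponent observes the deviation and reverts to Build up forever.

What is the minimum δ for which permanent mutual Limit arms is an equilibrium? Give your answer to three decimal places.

A deviator earns 31 for 4 periods, then 4 forever; cooperating earns 18 forever. Multiplying the IC by (1−δ):
18 ≥ 31(1−δ^4) + 4δ^4, so 27·δ^4 ≥ 13 and δ^4 ≥ 13/27.
δ ≥ (13/27)^(1/4) ≈ 0.833.

0.833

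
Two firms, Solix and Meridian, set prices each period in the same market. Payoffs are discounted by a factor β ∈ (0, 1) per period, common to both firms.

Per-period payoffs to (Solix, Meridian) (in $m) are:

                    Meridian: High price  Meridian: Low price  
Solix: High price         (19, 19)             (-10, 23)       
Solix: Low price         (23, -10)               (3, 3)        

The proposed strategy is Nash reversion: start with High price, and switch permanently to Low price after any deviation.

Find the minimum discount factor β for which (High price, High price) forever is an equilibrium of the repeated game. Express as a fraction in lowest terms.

One-period gain from deviating is 23 − 19 = 4. The loss is 19 − 3 = 16 in every subsequent period, with present value 16·β/(1−β).
Deviation is unprofitable when 16·β/(1−β) ≥ 4, i.e. β/(1−β) ≥ 1/4.
Equivalently β ≥ 4/(4+16) = 1/5.

1/5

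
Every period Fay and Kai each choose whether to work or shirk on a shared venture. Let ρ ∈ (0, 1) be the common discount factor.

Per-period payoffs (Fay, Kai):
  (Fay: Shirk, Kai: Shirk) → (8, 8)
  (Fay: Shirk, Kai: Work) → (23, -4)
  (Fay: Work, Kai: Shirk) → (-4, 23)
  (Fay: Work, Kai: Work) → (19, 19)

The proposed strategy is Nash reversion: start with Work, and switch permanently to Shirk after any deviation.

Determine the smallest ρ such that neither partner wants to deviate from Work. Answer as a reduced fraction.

4/15

19/(1−ρ) ≥ 23 + 8ρ/(1−ρ)
19 ≥ 23 − 15ρ
ρ ≥ 4/15.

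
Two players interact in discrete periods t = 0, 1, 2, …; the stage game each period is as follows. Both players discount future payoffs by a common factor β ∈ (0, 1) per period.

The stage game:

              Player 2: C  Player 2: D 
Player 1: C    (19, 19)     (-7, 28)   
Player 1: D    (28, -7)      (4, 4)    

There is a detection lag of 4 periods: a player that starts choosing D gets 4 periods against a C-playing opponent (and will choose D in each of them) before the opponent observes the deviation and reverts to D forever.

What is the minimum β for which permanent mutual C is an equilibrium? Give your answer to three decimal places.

0.783

Deviating for the 4 undetected periods gains 28−19 = 9 per period over cooperation, then loses 19−4 = 15 per period forever once punishment starts.
Gain: 9(1 + β + … + β^3); loss: 15·β^4/(1−β).
No profitable deviation ⇔ 9(1−β^4) ≤ 15·β^4, i.e. β^4 ≥ 9/(9+15) = 3/8.
Hence β ≥ (3/8)^(1/4) ≈ 0.783.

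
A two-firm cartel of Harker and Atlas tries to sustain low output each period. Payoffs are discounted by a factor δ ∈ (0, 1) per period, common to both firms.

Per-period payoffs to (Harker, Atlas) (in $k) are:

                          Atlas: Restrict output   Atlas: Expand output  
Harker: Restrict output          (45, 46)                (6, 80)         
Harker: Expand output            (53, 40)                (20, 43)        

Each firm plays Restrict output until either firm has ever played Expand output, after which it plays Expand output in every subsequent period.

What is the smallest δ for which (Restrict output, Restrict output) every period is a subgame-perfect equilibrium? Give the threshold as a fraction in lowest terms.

For Harker: deviation gain 53−45 = 8, per-period punishment loss 45−20 = 25. IC gives δ ≥ 8/33.
For Atlas: gain 34, loss 3 per period, so δ ≥ 34/37.
The tighter constraint is Atlas's, so cooperation needs δ ≥ 34/37.

34/37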